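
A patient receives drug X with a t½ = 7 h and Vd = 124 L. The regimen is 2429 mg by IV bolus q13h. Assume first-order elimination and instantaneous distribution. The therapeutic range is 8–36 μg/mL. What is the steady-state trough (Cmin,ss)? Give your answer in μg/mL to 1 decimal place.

τ/t½ = 13/7 ≈ 1.8571, so fraction remaining f = (1/2)^(13/7) ≈ 0.2760.
Accumulation ratio R = 1/(1 − f) ≈ 1/0.7240 ≈ 1.3812.
Each bolus raises the concentration by D/Vd = 2429/124 ≈ 19.589 μg/mL.
Steady-state peak Cmax,ss = C₀·R ≈ 19.589 × 1.3812 ≈ 27.056 μg/mL.
One interval later, Cmin,ss = Cmax,ss·e^(−kτ) ≈ 27.056 × 0.2760 ≈ 7.467 μg/mL.
Trough 7.5 μg/mL vs MEC 8 μg/mL: subtherapeutic.

7.5 μg/mL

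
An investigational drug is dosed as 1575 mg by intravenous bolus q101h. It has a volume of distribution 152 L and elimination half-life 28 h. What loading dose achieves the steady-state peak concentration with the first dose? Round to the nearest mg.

f = (1/2)^(101/28) ≈ 0.082062; accumulation ratio R = 1/(1−f) ≈ 1.08940.
Loading dose to hit Cmax,ss on first dose: D_load = D_maint·R ≈ 1575 × 1.08940 ≈ 1715.80 mg.

1716 mg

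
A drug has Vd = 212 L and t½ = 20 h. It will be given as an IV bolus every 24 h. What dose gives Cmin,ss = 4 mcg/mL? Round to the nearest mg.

1100 mg

τ/t½ = 24/20 ≈ 1.2, so f = (1/2)^(24/20) ≈ 0.435275.
Cmin,ss = (D/Vd)·f/(1−f), so D = Cmin,ss·Vd·(1−f)/f.
D = 4 × 212 × (1−f)/f ≈ 4 × 212 × 1.29740 ≈ 1100.20 mg.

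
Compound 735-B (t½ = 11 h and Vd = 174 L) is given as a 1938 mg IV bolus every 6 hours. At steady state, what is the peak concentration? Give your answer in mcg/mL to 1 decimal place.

35.4 mcg/mL

Over one 6-h interval, 6/11 ≈ 0.54545 half-lives elapse, leaving f ≈ 0.6852 of each dose.
At steady state, accumulation factor R = 1/(1 − e^(−kτ)) ≈ 3.1766.
Single-dose peak C₀ = D/Vd = 1938/174 ≈ 11.138 mcg/mL.
Cmax,ss = C₀/(1 − f) ≈ 11.138/0.3148 ≈ 35.381 mcg/mL.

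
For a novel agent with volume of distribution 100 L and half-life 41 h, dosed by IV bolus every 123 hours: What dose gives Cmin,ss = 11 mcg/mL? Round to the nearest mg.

τ/t½ = 123/41 ≈ 3, so f = (1/2)^(123/41) ≈ 0.125000.
Cmin,ss = (D/Vd)·f/(1−f), so D = Cmin,ss·Vd·(1−f)/f.
D = 11 × 100 × (1−f)/f ≈ 11 × 100 × 7.00000 ≈ 7700.00 mg.

7700 mg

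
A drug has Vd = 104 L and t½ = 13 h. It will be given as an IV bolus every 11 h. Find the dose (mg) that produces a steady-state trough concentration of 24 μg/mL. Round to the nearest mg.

1991 mg

τ/t½ = 11/13 ≈ 0.84615, so f = (1/2)^(11/13) ≈ 0.556266.
Cmin,ss = (D/Vd)·f/(1−f), so D = Cmin,ss·Vd·(1−f)/f.
D = 24 × 104 × (1−f)/f ≈ 24 × 104 × 0.79770 ≈ 1991.06 mg.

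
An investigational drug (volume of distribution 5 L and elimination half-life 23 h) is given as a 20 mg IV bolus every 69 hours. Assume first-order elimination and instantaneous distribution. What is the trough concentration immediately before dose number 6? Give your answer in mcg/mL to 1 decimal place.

0.6 mcg/mL

f = (1/2)^(τ/t½) = (1/2)^(69/23) ≈ 0.1250.
C₀ = D/Vd = 20/5 ≈ 4.000 mcg/mL.
Before the 6th dose, 5 doses have been given. Superposition: Cmin = C₀·(f + f² + … + f^5).
≈ 4.000 × (0.1250 + 0.0156 + 0.0020 + 0.0002 + 0.0000) ≈ 4.000 × 0.1428 ≈ 0.571 mcg/mL.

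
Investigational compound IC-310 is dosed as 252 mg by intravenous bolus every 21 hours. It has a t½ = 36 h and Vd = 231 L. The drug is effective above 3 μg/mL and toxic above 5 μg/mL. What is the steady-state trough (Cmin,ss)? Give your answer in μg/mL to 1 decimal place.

k = ln2/t½ = ln2/36 ≈ 0.019254 h⁻¹; fraction remaining f = e^(−kτ) = e^(−0.019254×21) ≈ 0.6674.
Accumulation ratio R = 1/(1 − f) ≈ 1/0.3326 ≈ 3.0066.
Single-dose peak C₀ = D/Vd = 252/231 ≈ 1.091 μg/mL.
Steady-state peak Cmax,ss = C₀·R ≈ 1.091 × 3.0066 ≈ 3.280 μg/mL.
One interval later, Cmin,ss = Cmax,ss·e^(−kτ) ≈ 3.280 × 0.6674 ≈ 2.189 μg/mL.
Trough 2.2 μg/mL vs MEC 3 μg/mL: subtherapeutic.

2.2 μg/mL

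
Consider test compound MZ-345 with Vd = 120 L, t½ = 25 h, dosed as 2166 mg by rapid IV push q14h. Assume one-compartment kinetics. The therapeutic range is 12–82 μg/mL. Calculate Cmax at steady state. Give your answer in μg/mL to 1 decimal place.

56.1 μg/mL

τ/t½ = 14/25 ≈ 0.56, so fraction remaining f = (1/2)^(14/25) ≈ 0.6783.
At steady state, accumulation factor R = 1/(1 − e^(−kτ)) ≈ 3.1085.
Each bolus raises the concentration by D/Vd = 2166/120 ≈ 18.050 μg/mL.
Steady-state peak Cmax,ss = C₀·R ≈ 18.050 × 3.1085 ≈ 56.108 μg/mL.
Peak 56.1 μg/mL vs MTC 82 μg/mL: below toxic threshold.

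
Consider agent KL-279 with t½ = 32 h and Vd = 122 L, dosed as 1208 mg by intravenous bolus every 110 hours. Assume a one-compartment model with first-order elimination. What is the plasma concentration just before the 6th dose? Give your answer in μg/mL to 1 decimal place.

1.0 μg/mL

f = (1/2)^(τ/t½) = (1/2)^(110/32) ≈ 0.0923.
C₀ = D/Vd = 1208/122 ≈ 9.902 μg/mL.
Before the 6th dose, 5 doses have been given. Superposition: Cmin = C₀·(f + f² + … + f^5).
≈ 9.902 × (0.0923 + 0.0085 + 0.0008 + 0.0001 + 0.0000) ≈ 9.902 × 0.1017 ≈ 1.007 μg/mL.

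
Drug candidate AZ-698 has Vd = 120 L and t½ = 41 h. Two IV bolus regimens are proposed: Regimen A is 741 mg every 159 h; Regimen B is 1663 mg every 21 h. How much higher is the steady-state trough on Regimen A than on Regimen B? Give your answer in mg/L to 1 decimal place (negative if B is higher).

Regimen A: f = (1/2)^(159/41) ≈ 0.0680; Cmin,ss = (741/120)·f/(1−f) ≈ 0.451 mg/L.
Regimen B: f = (1/2)^(21/41) ≈ 0.7012; Cmin,ss = (1663/120)·f/(1−f) ≈ 32.522 mg/L.
Difference ≈ 0.451 − 32.522 ≈ -32.071 mg/L.

-32.1 mg/L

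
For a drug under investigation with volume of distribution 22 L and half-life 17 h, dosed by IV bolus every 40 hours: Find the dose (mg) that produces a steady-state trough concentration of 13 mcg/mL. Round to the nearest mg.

τ/t½ = 40/17 ≈ 2.3529, so f = (1/2)^(40/17) ≈ 0.195747.
Cmin,ss = (D/Vd)·f/(1−f), so D = Cmin,ss·Vd·(1−f)/f.
D = 13 × 22 × (1−f)/f ≈ 13 × 22 × 4.10864 ≈ 1175.07 mg.

1175 mg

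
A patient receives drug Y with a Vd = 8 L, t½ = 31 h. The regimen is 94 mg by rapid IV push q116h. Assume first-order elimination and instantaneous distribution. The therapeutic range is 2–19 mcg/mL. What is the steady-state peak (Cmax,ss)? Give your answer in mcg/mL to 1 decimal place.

Over one 116-h interval, 116/31 ≈ 3.7419 half-lives elapse, leaving f ≈ 0.0747 of each dose.
At steady state, accumulation factor R = 1/(1 − e^(−kτ)) ≈ 1.0807.
Single-dose peak C₀ = D/Vd = 94/8 ≈ 11.750 mcg/mL.
Steady-state peak Cmax,ss = C₀·R ≈ 11.750 × 1.0807 ≈ 12.698 mcg/mL.
Peak 12.7 mcg/mL vs MTC 19 mcg/mL: below toxic threshold.

12.7 mcg/mL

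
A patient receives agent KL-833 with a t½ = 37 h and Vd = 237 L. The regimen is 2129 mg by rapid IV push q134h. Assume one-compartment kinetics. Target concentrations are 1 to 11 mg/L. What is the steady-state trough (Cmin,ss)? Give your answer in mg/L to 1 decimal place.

τ/t½ = 134/37 ≈ 3.6216, so fraction remaining f = (1/2)^(134/37) ≈ 0.0812.
Each bolus raises the concentration by D/Vd = 2129/237 ≈ 8.983 mg/L.
Steady-state trough Cmin,ss = C₀·f/(1−f) ≈ 8.983 × 0.0812/0.9188 ≈ 0.794 mg/L.
Trough 0.8 mg/L vs MEC 1 mg/L: subtherapeutic.

0.8 mg/L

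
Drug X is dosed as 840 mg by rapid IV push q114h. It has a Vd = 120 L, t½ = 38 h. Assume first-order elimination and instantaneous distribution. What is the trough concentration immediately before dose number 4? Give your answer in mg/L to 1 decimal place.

f = (1/2)^(τ/t½) = (1/2)^(114/38) ≈ 0.1250.
C₀ = D/Vd = 840/120 ≈ 7.000 mg/L.
Before the 4th dose, 3 doses have been given. Superposition: Cmin = C₀·(f + f² + … + f^3).
≈ 7.000 × (0.1250 + 0.0156 + 0.0020) ≈ 7.000 × 0.1426 ≈ 0.998 mg/L.

1.0 mg/L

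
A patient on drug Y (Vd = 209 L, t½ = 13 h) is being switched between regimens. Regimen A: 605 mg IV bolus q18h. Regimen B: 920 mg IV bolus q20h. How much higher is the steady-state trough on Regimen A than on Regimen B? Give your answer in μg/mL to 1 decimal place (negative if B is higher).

-0.5 μg/mL

Regimen A: f = (1/2)^(18/13) ≈ 0.3830; Cmin,ss = (605/209)·f/(1−f) ≈ 1.797 μg/mL.
Regimen B: f = (1/2)^(20/13) ≈ 0.3443; Cmin,ss = (920/209)·f/(1−f) ≈ 2.311 μg/mL.
Difference ≈ 1.797 − 2.311 ≈ -0.514 μg/mL.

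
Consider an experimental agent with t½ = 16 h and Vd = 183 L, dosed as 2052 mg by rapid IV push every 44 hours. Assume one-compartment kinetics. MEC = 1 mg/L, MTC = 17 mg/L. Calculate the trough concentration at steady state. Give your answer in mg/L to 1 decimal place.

2.0 mg/L

τ/t½ = 44/16 ≈ 2.75, so fraction remaining f = (1/2)^(44/16) ≈ 0.1487.
At steady state, accumulation factor R = 1/(1 − e^(−kτ)) ≈ 1.1747.
Single-dose peak C₀ = D/Vd = 2052/183 ≈ 11.213 mg/L.
Cmax,ss = C₀/(1 − f) ≈ 11.213/0.8513 ≈ 13.172 mg/L.
One interval later, Cmin,ss = Cmax,ss·e^(−kτ) ≈ 13.172 × 0.1487 ≈ 1.959 mg/L.
Trough 2.0 mg/L vs MEC 1 mg/L: adequate.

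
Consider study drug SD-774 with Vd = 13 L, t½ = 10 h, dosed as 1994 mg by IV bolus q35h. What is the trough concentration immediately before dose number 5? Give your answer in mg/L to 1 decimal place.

14.9 mg/L

f = (1/2)^(τ/t½) = (1/2)^(35/10) ≈ 0.0884.
C₀ = D/Vd = 1994/13 ≈ 153.385 mg/L.
Before the 5th dose, 4 doses have been given. Superposition: Cmin = C₀·(f + f² + … + f^4).
≈ 153.385 × (0.0884 + 0.0078 + 0.0007 + 0.0001) ≈ 153.385 × 0.0970 ≈ 14.878 mg/L.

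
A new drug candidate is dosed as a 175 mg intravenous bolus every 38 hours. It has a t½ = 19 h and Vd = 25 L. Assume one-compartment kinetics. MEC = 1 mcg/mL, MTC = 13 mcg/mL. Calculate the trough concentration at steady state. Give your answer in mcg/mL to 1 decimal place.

The dosing interval is 2 half-lives, so f = 2^(−2) = 0.25.
Accumulation ratio R = 1/(1 − f) = 1/0.75 = 4/3.
Single-dose peak C₀ = D/Vd = 175/25 = 7 mcg/mL.
Steady-state peak Cmax,ss = C₀·R = 7 × 4/3 ≈ 9.333 mcg/mL.
Steady-state trough Cmin,ss = Cmax,ss·f ≈ 9.333 × 0.25 ≈ 2.333 mcg/mL.
Trough 2.3 mcg/mL vs MEC 1 mcg/mL: adequate.

2.3 mcg/mL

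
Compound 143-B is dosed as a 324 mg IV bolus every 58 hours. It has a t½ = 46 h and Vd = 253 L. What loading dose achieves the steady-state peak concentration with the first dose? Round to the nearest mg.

f = (1/2)^(58/46) ≈ 0.417292; accumulation ratio R = 1/(1−f) ≈ 1.71613.
Loading dose to hit Cmax,ss on first dose: D_load = D_maint·R ≈ 324 × 1.71613 ≈ 556.03 mg.

556 mg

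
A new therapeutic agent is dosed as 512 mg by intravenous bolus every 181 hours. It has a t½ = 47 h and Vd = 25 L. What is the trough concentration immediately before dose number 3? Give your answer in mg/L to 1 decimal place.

1.5 mg/L

f = (1/2)^(τ/t½) = (1/2)^(181/47) ≈ 0.0693.
C₀ = D/Vd = 512/25 ≈ 20.480 mg/L.
Before the 3rd dose, 2 doses have been given. Superposition: Cmin = C₀·(f + f²).
≈ 20.480 × (0.0693 + 0.0048) ≈ 20.480 × 0.0741 ≈ 1.518 mg/L.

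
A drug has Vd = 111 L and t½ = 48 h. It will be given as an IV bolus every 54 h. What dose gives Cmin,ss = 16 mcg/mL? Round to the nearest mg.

2097 mg

τ/t½ = 54/48 ≈ 1.125, so f = (1/2)^(54/48) ≈ 0.458502.
Cmin,ss = (D/Vd)·f/(1−f), so D = Cmin,ss·Vd·(1−f)/f.
D = 16 × 111 × (1−f)/f ≈ 16 × 111 × 1.18102 ≈ 2097.49 mg.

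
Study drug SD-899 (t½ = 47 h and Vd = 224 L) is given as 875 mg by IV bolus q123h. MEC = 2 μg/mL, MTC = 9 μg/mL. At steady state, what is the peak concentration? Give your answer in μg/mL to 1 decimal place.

4.7 μg/mL

k = ln2/t½ = ln2/47 ≈ 0.014748 h⁻¹; fraction remaining f = e^(−kτ) = e^(−0.014748×123) ≈ 0.1630.
Accumulation ratio R = 1/(1 − f) ≈ 1/0.8370 ≈ 1.1947.
Single-dose peak C₀ = D/Vd = 875/224 ≈ 3.906 μg/mL.
Steady-state peak Cmax,ss = C₀·R ≈ 3.906 × 1.1947 ≈ 4.666 μg/mL.
Peak 4.7 μg/mL vs MTC 9 μg/mL: below toxic threshold.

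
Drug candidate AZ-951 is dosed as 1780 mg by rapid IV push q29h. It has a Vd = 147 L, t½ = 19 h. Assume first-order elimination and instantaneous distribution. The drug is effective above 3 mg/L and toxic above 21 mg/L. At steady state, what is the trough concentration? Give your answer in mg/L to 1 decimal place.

6.4 mg/L

Over one 29-h interval, 29/19 ≈ 1.5263 half-lives elapse, leaving f ≈ 0.3472 of each dose.
Each bolus raises the concentration by D/Vd = 1780/147 ≈ 12.109 mg/L.
Steady-state trough Cmin,ss = C₀·f/(1−f) ≈ 12.109 × 0.3472/0.6528 ≈ 6.440 mg/L.
Trough 6.4 mg/L vs MEC 3 mg/L: adequate.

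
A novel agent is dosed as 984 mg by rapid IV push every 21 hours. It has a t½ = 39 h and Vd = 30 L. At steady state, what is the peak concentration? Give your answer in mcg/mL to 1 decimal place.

105.3 mcg/mL

k = ln2/t½ = ln2/39 ≈ 0.017773 h⁻¹; fraction remaining f = e^(−kτ) = e^(−0.017773×21) ≈ 0.6885.
Accumulation ratio R = 1/(1 − f) ≈ 1/0.3115 ≈ 3.2103.
Single-dose peak C₀ = D/Vd = 984/30 ≈ 32.800 mcg/mL.
Steady-state peak Cmax,ss = C₀·R ≈ 32.800 × 3.2103 ≈ 105.298 mcg/mL.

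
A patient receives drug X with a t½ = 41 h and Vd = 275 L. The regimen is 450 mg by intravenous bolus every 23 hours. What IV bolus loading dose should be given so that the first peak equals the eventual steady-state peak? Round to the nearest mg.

f = (1/2)^(23/41) ≈ 0.677844; accumulation ratio R = 1/(1−f) ≈ 3.10409.
Loading dose to hit Cmax,ss on first dose: D_load = D_maint·R ≈ 450 × 3.10409 ≈ 1396.84 mg.

1397 mg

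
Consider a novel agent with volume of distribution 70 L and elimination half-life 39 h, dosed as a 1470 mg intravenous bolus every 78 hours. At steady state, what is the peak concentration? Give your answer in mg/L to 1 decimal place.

The dosing interval is 2 half-lives, so f = 2^(−2) = 0.25.
Accumulation ratio R = 1/(1 − f) = 1/0.75 = 4/3.
Single-dose peak C₀ = D/Vd = 1470/70 = 21 mg/L.
Steady-state peak Cmax,ss = C₀·R = 21 × 4/3 ≈ 28.000 mg/L.

28.0 mg/L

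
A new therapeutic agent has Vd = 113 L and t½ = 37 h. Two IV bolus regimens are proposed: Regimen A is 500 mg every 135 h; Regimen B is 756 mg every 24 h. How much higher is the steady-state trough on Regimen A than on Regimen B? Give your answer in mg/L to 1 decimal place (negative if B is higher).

-11.4 mg/L

Regimen A: f = (1/2)^(135/37) ≈ 0.0797; Cmin,ss = (500/113)·f/(1−f) ≈ 0.383 mg/L.
Regimen B: f = (1/2)^(24/37) ≈ 0.6379; Cmin,ss = (756/113)·f/(1−f) ≈ 11.786 mg/L.
Difference ≈ 0.383 − 11.786 ≈ -11.403 mg/L.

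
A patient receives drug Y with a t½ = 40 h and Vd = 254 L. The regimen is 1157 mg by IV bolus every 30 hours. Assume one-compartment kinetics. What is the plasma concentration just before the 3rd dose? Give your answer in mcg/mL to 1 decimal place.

4.3 mcg/mL

f = (1/2)^(τ/t½) = (1/2)^(30/40) ≈ 0.5946.
C₀ = D/Vd = 1157/254 ≈ 4.555 mcg/mL.
Before the 3rd dose, 2 doses have been given. Superposition: Cmin = C₀·(f + f²).
≈ 4.555 × (0.5946 + 0.3535) ≈ 4.555 × 0.9481 ≈ 4.319 mcg/mL.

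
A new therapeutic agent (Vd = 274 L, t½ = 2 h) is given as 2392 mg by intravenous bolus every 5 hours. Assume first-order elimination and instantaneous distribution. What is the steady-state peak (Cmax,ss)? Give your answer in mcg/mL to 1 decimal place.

k = ln2/t½ = ln2/2 ≈ 0.346574 h⁻¹; fraction remaining f = e^(−kτ) = e^(−0.346574×5) ≈ 0.1768.
Accumulation ratio R = 1/(1 − f) ≈ 1/0.8232 ≈ 1.2148.
Each bolus raises the concentration by D/Vd = 2392/274 ≈ 8.730 mcg/mL.
Steady-state peak Cmax,ss = C₀·R ≈ 8.730 × 1.2148 ≈ 10.605 mcg/mL.

10.6 mcg/mL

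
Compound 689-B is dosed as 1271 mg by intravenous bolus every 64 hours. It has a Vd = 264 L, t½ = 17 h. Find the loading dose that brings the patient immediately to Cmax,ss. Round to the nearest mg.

1372 mg

f = (1/2)^(64/17) ≈ 0.073572; accumulation ratio R = 1/(1−f) ≈ 1.07941.
Loading dose to hit Cmax,ss on first dose: D_load = D_maint·R ≈ 1271 × 1.07941 ≈ 1371.93 mg.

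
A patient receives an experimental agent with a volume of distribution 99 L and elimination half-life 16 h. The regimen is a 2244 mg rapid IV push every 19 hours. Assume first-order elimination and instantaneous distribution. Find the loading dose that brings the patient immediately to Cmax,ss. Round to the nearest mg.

f = (1/2)^(19/16) ≈ 0.439063; accumulation ratio R = 1/(1−f) ≈ 1.78273.
Loading dose to hit Cmax,ss on first dose: D_load = D_maint·R ≈ 2244 × 1.78273 ≈ 4000.45 mg.

4000 mg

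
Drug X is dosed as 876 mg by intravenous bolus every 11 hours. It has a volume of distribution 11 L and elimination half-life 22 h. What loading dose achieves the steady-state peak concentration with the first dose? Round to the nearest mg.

f = (1/2)^(11/22) ≈ 0.707107; accumulation ratio R = 1/(1−f) ≈ 3.41422.
Loading dose to hit Cmax,ss on first dose: D_load = D_maint·R ≈ 876 × 3.41422 ≈ 2990.86 mg.

2991 mg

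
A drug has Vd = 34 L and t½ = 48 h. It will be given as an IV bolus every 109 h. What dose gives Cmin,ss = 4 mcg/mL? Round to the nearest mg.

τ/t½ = 109/48 ≈ 2.2708, so f = (1/2)^(109/48) ≈ 0.207210.
Cmin,ss = (D/Vd)·f/(1−f), so D = Cmin,ss·Vd·(1−f)/f.
D = 4 × 34 × (1−f)/f ≈ 4 × 34 × 3.82602 ≈ 520.34 mg.

520 mg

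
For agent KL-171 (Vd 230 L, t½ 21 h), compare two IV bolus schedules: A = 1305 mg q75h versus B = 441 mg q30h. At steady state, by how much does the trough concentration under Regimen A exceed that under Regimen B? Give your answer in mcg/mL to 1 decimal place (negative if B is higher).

-0.6 mcg/mL

Regimen A: f = (1/2)^(75/21) ≈ 0.0841; Cmin,ss = (1305/230)·f/(1−f) ≈ 0.521 mcg/mL.
Regimen B: f = (1/2)^(30/21) ≈ 0.3715; Cmin,ss = (441/230)·f/(1−f) ≈ 1.133 mcg/mL.
Difference ≈ 0.521 − 1.133 ≈ -0.612 mcg/mL.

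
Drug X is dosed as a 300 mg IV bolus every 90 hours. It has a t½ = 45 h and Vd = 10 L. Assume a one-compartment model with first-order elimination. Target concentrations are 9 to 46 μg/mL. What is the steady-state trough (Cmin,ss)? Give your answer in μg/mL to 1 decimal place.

τ = 90 h = 2 half-lives, so f = (1/2)^2 = 0.25.
Accumulation ratio R = 1/(1 − f) = 1/0.75 = 4/3.
Single-dose peak C₀ = D/Vd = 300/10 = 30 μg/mL.
Steady-state peak Cmax,ss = C₀·R = 30 × 4/3 ≈ 40.000 μg/mL.
Steady-state trough Cmin,ss = Cmax,ss·f ≈ 40.000 × 0.25 ≈ 10.000 μg/mL.
Trough 10.0 μg/mL vs MEC 9 μg/mL: adequate.

10.0 μg/mL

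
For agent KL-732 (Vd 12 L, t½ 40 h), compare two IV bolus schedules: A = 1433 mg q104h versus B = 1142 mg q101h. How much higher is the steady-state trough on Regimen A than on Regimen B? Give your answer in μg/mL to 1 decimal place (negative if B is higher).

3.6 μg/mL

Regimen A: f = (1/2)^(104/40) ≈ 0.1649; Cmin,ss = (1433/12)·f/(1−f) ≈ 23.580 μg/mL.
Regimen B: f = (1/2)^(101/40) ≈ 0.1737; Cmin,ss = (1142/12)·f/(1−f) ≈ 20.005 μg/mL.
Difference ≈ 23.580 − 20.005 ≈ 3.575 μg/mL.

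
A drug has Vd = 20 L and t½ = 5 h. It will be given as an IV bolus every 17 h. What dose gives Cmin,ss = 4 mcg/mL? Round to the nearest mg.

764 mg

τ/t½ = 17/5 ≈ 3.4, so f = (1/2)^(17/5) ≈ 0.094732.
Cmin,ss = (D/Vd)·f/(1−f), so D = Cmin,ss·Vd·(1−f)/f.
D = 4 × 20 × (1−f)/f ≈ 4 × 20 × 9.55610 ≈ 764.49 mg.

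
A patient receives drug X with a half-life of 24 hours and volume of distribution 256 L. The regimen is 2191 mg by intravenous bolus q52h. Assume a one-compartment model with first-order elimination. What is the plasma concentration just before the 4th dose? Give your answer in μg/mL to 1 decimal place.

2.4 μg/mL

f = (1/2)^(τ/t½) = (1/2)^(52/24) ≈ 0.2227.
C₀ = D/Vd = 2191/256 ≈ 8.559 μg/mL.
Before the 4th dose, 3 doses have been given. Superposition: Cmin = C₀·(f + f² + … + f^3).
≈ 8.559 × (0.2227 + 0.0496 + 0.0110) ≈ 8.559 × 0.2833 ≈ 2.425 μg/mL.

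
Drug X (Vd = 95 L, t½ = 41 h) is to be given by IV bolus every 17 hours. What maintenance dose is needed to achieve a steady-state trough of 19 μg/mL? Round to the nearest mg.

τ/t½ = 17/41 ≈ 0.41463, so f = (1/2)^(17/41) ≈ 0.750210.
Cmin,ss = (D/Vd)·f/(1−f), so D = Cmin,ss·Vd·(1−f)/f.
D = 19 × 95 × (1−f)/f ≈ 19 × 95 × 0.33296 ≈ 600.99 mg.

601 mg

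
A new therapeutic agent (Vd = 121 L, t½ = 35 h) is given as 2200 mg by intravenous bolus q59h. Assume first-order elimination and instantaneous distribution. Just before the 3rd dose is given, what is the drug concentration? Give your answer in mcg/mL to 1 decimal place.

7.4 mcg/mL

f = (1/2)^(τ/t½) = (1/2)^(59/35) ≈ 0.3108.
C₀ = D/Vd = 2200/121 ≈ 18.182 mcg/mL.
Before the 3rd dose, 2 doses have been given. Superposition: Cmin = C₀·(f + f²).
≈ 18.182 × (0.3108 + 0.0966) ≈ 18.182 × 0.4074 ≈ 7.407 mcg/mL.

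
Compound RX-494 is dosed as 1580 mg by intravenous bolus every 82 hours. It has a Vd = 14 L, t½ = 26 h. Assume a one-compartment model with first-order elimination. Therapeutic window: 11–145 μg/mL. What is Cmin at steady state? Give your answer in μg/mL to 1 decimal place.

14.3 μg/mL

τ/t½ = 82/26 ≈ 3.1538, so fraction remaining f = (1/2)^(82/26) ≈ 0.1124.
Each bolus raises the concentration by D/Vd = 1580/14 ≈ 112.857 μg/mL.
Steady-state trough Cmin,ss = C₀·f/(1−f) ≈ 112.857 × 0.1124/0.8876 ≈ 14.291 μg/mL.
Trough 14.3 μg/mL vs MEC 11 μg/mL: adequate.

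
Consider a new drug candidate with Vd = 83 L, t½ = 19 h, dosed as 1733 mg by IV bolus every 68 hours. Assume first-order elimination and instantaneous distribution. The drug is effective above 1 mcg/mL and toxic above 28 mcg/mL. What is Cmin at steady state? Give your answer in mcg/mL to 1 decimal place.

1.9 mcg/mL

τ/t½ = 68/19 ≈ 3.5789, so fraction remaining f = (1/2)^(68/19) ≈ 0.0837.
Single-dose peak C₀ = D/Vd = 1733/83 ≈ 20.880 mcg/mL.
Steady-state trough Cmin,ss = C₀·f/(1−f) ≈ 20.880 × 0.0837/0.9163 ≈ 1.907 mcg/mL.
Trough 1.9 mcg/mL vs MEC 1 mcg/mL: adequate.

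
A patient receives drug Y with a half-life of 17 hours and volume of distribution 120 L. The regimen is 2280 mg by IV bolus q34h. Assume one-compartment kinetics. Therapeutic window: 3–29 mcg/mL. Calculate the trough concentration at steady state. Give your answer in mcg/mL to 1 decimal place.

τ = 34 h = 2 half-lives, so f = (1/2)^2 = 0.25.
At steady state, R = 1/(1 − 0.25) = 4/3.
Single-dose peak C₀ = D/Vd = 2280/120 = 19 mcg/mL.
Steady-state peak Cmax,ss = C₀·R = 19 × 4/3 ≈ 25.333 mcg/mL.
Steady-state trough Cmin,ss = Cmax,ss·f ≈ 25.333 × 0.25 ≈ 6.333 mcg/mL.
Trough 6.3 mcg/mL vs MEC 3 mcg/mL: adequate.

6.3 mcg/mL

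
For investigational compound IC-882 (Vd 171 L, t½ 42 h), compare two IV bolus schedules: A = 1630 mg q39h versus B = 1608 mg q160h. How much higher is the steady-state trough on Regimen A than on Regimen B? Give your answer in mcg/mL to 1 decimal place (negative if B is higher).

9.8 mcg/mL

Regimen A: f = (1/2)^(39/42) ≈ 0.5254; Cmin,ss = (1630/171)·f/(1−f) ≈ 10.552 mcg/mL.
Regimen B: f = (1/2)^(160/42) ≈ 0.0713; Cmin,ss = (1608/171)·f/(1−f) ≈ 0.722 mcg/mL.
Difference ≈ 10.552 − 0.722 ≈ 9.830 mcg/mL.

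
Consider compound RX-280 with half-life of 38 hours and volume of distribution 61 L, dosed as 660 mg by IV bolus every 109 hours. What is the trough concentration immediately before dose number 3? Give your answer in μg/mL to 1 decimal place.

f = (1/2)^(τ/t½) = (1/2)^(109/38) ≈ 0.1369.
C₀ = D/Vd = 660/61 ≈ 10.820 μg/mL.
Before the 3rd dose, 2 doses have been given. Superposition: Cmin = C₀·(f + f²).
≈ 10.820 × (0.1369 + 0.0187) ≈ 10.820 × 0.1556 ≈ 1.684 μg/mL.

1.7 μg/mL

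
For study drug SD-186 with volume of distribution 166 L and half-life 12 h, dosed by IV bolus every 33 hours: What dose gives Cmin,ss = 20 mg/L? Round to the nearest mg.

τ/t½ = 33/12 ≈ 2.75, so f = (1/2)^(33/12) ≈ 0.148651.
Cmin,ss = (D/Vd)·f/(1−f), so D = Cmin,ss·Vd·(1−f)/f.
D = 20 × 166 × (1−f)/f ≈ 20 × 166 × 5.72717 ≈ 19014.20 mg.

19014 mg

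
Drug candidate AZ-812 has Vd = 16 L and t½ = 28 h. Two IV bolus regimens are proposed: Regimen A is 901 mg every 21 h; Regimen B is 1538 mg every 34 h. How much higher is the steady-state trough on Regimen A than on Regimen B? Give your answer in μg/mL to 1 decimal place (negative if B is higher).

9.8 μg/mL

Regimen A: f = (1/2)^(21/28) ≈ 0.5946; Cmin,ss = (901/16)·f/(1−f) ≈ 82.594 μg/mL.
Regimen B: f = (1/2)^(34/28) ≈ 0.4310; Cmin,ss = (1538/16)·f/(1−f) ≈ 72.812 μg/mL.
Difference ≈ 82.594 − 72.812 ≈ 9.782 μg/mL.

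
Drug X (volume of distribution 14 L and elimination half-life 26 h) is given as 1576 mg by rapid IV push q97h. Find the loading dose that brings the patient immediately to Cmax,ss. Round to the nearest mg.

f = (1/2)^(97/26) ≈ 0.075323; accumulation ratio R = 1/(1−f) ≈ 1.08146.
Loading dose to hit Cmax,ss on first dose: D_load = D_maint·R ≈ 1576 × 1.08146 ≈ 1704.38 mg.

1704 mg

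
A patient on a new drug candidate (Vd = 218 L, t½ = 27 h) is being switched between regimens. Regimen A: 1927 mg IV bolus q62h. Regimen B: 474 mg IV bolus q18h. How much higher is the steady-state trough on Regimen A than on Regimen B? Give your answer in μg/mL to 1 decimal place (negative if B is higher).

-1.4 μg/mL

Regimen A: f = (1/2)^(62/27) ≈ 0.2036; Cmin,ss = (1927/218)·f/(1−f) ≈ 2.260 μg/mL.
Regimen B: f = (1/2)^(18/27) ≈ 0.6300; Cmin,ss = (474/218)·f/(1−f) ≈ 3.702 μg/mL.
Difference ≈ 2.260 − 3.702 ≈ -1.442 μg/mL.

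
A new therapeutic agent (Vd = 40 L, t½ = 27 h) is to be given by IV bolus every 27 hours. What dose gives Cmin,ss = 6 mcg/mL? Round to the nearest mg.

240 mg

τ/t½ = 27/27 ≈ 1, so f = (1/2)^(27/27) ≈ 0.500000.
Cmin,ss = (D/Vd)·f/(1−f), so D = Cmin,ss·Vd·(1−f)/f.
D = 6 × 40 × (1−f)/f ≈ 6 × 40 × 1.00000 ≈ 240.00 mg.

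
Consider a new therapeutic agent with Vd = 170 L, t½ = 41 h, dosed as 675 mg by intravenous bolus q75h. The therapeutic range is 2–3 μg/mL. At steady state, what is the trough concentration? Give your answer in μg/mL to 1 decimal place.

k = ln2/t½ = ln2/41 ≈ 0.016906 h⁻¹; fraction remaining f = e^(−kτ) = e^(−0.016906×75) ≈ 0.2814.
Single-dose peak C₀ = D/Vd = 675/170 ≈ 3.971 μg/mL.
Steady-state trough Cmin,ss = C₀·f/(1−f) ≈ 3.971 × 0.2814/0.7186 ≈ 1.555 μg/mL.
Trough 1.6 μg/mL vs MEC 2 μg/mL: subtherapeutic.

1.6 μg/mL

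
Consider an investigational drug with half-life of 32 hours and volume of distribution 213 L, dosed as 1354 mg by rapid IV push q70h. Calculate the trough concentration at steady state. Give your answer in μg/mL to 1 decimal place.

Over one 70-h interval, 70/32 ≈ 2.1875 half-lives elapse, leaving f ≈ 0.2195 of each dose.
At steady state, accumulation factor R = 1/(1 − e^(−kτ)) ≈ 1.2812.
Each bolus raises the concentration by D/Vd = 1354/213 ≈ 6.357 μg/mL.
Cmax,ss = C₀/(1 − f) ≈ 6.357/0.7805 ≈ 8.145 μg/mL.
Steady-state trough Cmin,ss = Cmax,ss·f ≈ 8.145 × 0.2195 ≈ 1.788 μg/mL.

1.8 μg/mL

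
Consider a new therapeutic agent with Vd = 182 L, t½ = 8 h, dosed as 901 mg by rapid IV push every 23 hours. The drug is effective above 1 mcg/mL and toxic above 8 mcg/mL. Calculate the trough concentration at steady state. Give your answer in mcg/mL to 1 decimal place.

Over one 23-h interval, 23/8 ≈ 2.875 half-lives elapse, leaving f ≈ 0.1363 of each dose.
Single-dose peak C₀ = D/Vd = 901/182 ≈ 4.951 mcg/mL.
Steady-state trough Cmin,ss = C₀·f/(1−f) ≈ 4.951 × 0.1363/0.8637 ≈ 0.781 mcg/mL.
Trough 0.8 mcg/mL vs MEC 1 mcg/mL: subtherapeutic.

0.8 mcg/mL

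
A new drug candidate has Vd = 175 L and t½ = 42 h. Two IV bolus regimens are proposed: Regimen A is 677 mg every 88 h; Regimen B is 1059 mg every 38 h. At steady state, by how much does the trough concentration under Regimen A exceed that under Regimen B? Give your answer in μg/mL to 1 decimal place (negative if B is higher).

Regimen A: f = (1/2)^(88/42) ≈ 0.2340; Cmin,ss = (677/175)·f/(1−f) ≈ 1.182 μg/mL.
Regimen B: f = (1/2)^(38/42) ≈ 0.5341; Cmin,ss = (1059/175)·f/(1−f) ≈ 6.937 μg/mL.
Difference ≈ 1.182 − 6.937 ≈ -5.755 μg/mL.

-5.8 μg/mL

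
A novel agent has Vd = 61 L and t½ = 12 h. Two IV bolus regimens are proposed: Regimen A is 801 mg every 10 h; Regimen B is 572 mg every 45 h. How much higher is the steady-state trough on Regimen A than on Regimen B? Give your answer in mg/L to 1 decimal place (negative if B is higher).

Regimen A: f = (1/2)^(10/12) ≈ 0.5612; Cmin,ss = (801/61)·f/(1−f) ≈ 16.794 mg/L.
Regimen B: f = (1/2)^(45/12) ≈ 0.0743; Cmin,ss = (572/61)·f/(1−f) ≈ 0.753 mg/L.
Difference ≈ 16.794 − 0.753 ≈ 16.041 mg/L.

16.0 mg/L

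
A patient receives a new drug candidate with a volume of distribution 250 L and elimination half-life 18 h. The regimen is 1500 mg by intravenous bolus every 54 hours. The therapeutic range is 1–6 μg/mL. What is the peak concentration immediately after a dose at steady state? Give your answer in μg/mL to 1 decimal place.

6.9 μg/mL

τ = 54 h = 3 half-lives, so f = (1/2)^3 = 0.125.
At steady state, R = 1/(1 − 0.125) = 8/7.
Single-dose peak C₀ = D/Vd = 1500/250 = 6 μg/mL.
Steady-state peak Cmax,ss = C₀·R = 6 × 8/7 ≈ 6.857 μg/mL.
Peak 6.9 μg/mL vs MTC 6 μg/mL: exceeds toxic threshold.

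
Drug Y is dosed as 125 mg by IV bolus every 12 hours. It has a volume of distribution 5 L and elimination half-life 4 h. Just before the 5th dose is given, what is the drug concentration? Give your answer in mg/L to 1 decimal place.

3.6 mg/L

f = (1/2)^(τ/t½) = (1/2)^(12/4) ≈ 0.1250.
C₀ = D/Vd = 125/5 ≈ 25.000 mg/L.
Before the 5th dose, 4 doses have been given. Superposition: Cmin = C₀·(f + f² + … + f^4).
≈ 25.000 × (0.1250 + 0.0156 + 0.0020 + 0.0002) ≈ 25.000 × 0.1428 ≈ 3.570 mg/L.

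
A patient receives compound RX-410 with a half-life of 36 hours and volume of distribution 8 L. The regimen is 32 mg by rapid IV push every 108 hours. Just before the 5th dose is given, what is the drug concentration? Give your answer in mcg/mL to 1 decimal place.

0.6 mcg/mL

f = (1/2)^(τ/t½) = (1/2)^(108/36) ≈ 0.1250.
C₀ = D/Vd = 32/8 ≈ 4.000 mcg/mL.
Before the 5th dose, 4 doses have been given. Superposition: Cmin = C₀·(f + f² + … + f^4).
≈ 4.000 × (0.1250 + 0.0156 + 0.0020 + 0.0002) ≈ 4.000 × 0.1428 ≈ 0.571 mcg/mL.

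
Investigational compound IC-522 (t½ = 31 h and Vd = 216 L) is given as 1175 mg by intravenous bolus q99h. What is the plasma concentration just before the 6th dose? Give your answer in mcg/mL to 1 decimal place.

f = (1/2)^(τ/t½) = (1/2)^(99/31) ≈ 0.1093.
C₀ = D/Vd = 1175/216 ≈ 5.440 mcg/mL.
Before the 6th dose, 5 doses have been given. Superposition: Cmin = C₀·(f + f² + … + f^5).
≈ 5.440 × (0.1093 + 0.0119 + 0.0013 + 0.0001 + 0.0000) ≈ 5.440 × 0.1226 ≈ 0.667 mcg/mL.

0.7 mcg/mL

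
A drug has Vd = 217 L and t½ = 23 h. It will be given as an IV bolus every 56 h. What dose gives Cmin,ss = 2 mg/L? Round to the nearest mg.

τ/t½ = 56/23 ≈ 2.4348, so f = (1/2)^(56/23) ≈ 0.184951.
Cmin,ss = (D/Vd)·f/(1−f), so D = Cmin,ss·Vd·(1−f)/f.
D = 2 × 217 × (1−f)/f ≈ 2 × 217 × 4.40684 ≈ 1912.57 mg.

1913 mg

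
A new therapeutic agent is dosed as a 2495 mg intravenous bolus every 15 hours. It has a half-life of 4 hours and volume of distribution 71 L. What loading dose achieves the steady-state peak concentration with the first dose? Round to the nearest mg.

f = (1/2)^(15/4) ≈ 0.074325; accumulation ratio R = 1/(1−f) ≈ 1.08029.
Loading dose to hit Cmax,ss on first dose: D_load = D_maint·R ≈ 2495 × 1.08029 ≈ 2695.32 mg.

2695 mg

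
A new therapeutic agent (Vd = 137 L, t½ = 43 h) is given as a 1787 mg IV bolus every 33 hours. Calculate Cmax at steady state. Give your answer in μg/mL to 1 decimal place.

31.6 μg/mL

Over one 33-h interval, 33/43 ≈ 0.76744 half-lives elapse, leaving f ≈ 0.5875 of each dose.
Accumulation ratio R = 1/(1 − f) ≈ 1/0.4125 ≈ 2.4242.
Single-dose peak C₀ = D/Vd = 1787/137 ≈ 13.044 μg/mL.
Steady-state peak Cmax,ss = C₀·R ≈ 13.044 × 2.4242 ≈ 31.621 μg/mL.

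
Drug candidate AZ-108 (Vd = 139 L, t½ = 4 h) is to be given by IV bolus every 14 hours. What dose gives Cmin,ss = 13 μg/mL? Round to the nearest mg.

τ/t½ = 14/4 ≈ 3.5, so f = (1/2)^(14/4) ≈ 0.088388.
Cmin,ss = (D/Vd)·f/(1−f), so D = Cmin,ss·Vd·(1−f)/f.
D = 13 × 139 × (1−f)/f ≈ 13 × 139 × 10.31375 ≈ 18636.95 mg.

18637 mg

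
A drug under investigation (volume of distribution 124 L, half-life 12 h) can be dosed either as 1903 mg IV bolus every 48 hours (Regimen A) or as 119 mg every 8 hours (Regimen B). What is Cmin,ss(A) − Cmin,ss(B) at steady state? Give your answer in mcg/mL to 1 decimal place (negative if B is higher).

-0.6 mcg/mL

Regimen A: f = (1/2)^(48/12) ≈ 0.0625; Cmin,ss = (1903/124)·f/(1−f) ≈ 1.023 mcg/mL.
Regimen B: f = (1/2)^(8/12) ≈ 0.6300; Cmin,ss = (119/124)·f/(1−f) ≈ 1.634 mcg/mL.
Difference ≈ 1.023 − 1.634 ≈ -0.611 mcg/mL.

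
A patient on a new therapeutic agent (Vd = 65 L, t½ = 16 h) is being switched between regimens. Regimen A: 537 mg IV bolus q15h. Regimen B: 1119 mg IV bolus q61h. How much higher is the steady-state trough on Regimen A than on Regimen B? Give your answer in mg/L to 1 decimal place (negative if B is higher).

7.7 mg/L

Regimen A: f = (1/2)^(15/16) ≈ 0.5221; Cmin,ss = (537/65)·f/(1−f) ≈ 9.026 mg/L.
Regimen B: f = (1/2)^(61/16) ≈ 0.0712; Cmin,ss = (1119/65)·f/(1−f) ≈ 1.320 mg/L.
Difference ≈ 9.026 − 1.320 ≈ 7.706 mg/L.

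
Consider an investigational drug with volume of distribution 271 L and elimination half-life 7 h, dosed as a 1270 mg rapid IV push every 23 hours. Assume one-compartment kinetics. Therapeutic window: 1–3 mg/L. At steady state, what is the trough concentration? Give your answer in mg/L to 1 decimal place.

τ/t½ = 23/7 ≈ 3.2857, so fraction remaining f = (1/2)^(23/7) ≈ 0.1025.
Accumulation ratio R = 1/(1 − f) ≈ 1/0.8975 ≈ 1.1142.
Each bolus raises the concentration by D/Vd = 1270/271 ≈ 4.686 mg/L.
Cmax,ss = C₀/(1 − f) ≈ 4.686/0.8975 ≈ 5.221 mg/L.
Steady-state trough Cmin,ss = Cmax,ss·f ≈ 5.221 × 0.1025 ≈ 0.535 mg/L.
Trough 0.5 mg/L vs MEC 1 mg/L: subtherapeutic.

0.5 mg/L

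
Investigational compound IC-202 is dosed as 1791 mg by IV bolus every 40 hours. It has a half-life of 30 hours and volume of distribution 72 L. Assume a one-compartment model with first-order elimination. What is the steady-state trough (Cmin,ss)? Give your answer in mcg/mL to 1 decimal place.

τ/t½ = 40/30 ≈ 1.3333, so fraction remaining f = (1/2)^(40/30) ≈ 0.3969.
Accumulation ratio R = 1/(1 − f) ≈ 1/0.6031 ≈ 1.6581.
Each bolus raises the concentration by D/Vd = 1791/72 ≈ 24.875 mcg/mL.
Steady-state peak Cmax,ss = C₀·R ≈ 24.875 × 1.6581 ≈ 41.245 mcg/mL.
One interval later, Cmin,ss = Cmax,ss·e^(−kτ) ≈ 41.245 × 0.3969 ≈ 16.370 mcg/mL.

16.4 mcg/mL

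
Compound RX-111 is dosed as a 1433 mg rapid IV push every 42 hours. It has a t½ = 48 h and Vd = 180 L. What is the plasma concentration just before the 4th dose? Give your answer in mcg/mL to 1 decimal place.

8.0 mcg/mL

f = (1/2)^(τ/t½) = (1/2)^(42/48) ≈ 0.5453.
C₀ = D/Vd = 1433/180 ≈ 7.961 mcg/mL.
Before the 4th dose, 3 doses have been given. Superposition: Cmin = C₀·(f + f² + … + f^3).
≈ 7.961 × (0.5453 + 0.2974 + 0.1621) ≈ 7.961 × 1.0048 ≈ 7.999 mcg/mL.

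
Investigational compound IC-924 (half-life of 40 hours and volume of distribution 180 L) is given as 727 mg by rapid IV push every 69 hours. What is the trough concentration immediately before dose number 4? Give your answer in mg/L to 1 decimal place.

1.7 mg/L

f = (1/2)^(τ/t½) = (1/2)^(69/40) ≈ 0.3025.
C₀ = D/Vd = 727/180 ≈ 4.039 mg/L.
Before the 4th dose, 3 doses have been given. Superposition: Cmin = C₀·(f + f² + … + f^3).
≈ 4.039 × (0.3025 + 0.0915 + 0.0277) ≈ 4.039 × 0.4217 ≈ 1.703 mg/L.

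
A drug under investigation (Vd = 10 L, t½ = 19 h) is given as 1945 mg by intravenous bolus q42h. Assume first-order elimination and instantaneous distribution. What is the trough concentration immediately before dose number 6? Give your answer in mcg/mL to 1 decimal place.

53.6 mcg/mL

f = (1/2)^(τ/t½) = (1/2)^(42/19) ≈ 0.2161.
C₀ = D/Vd = 1945/10 ≈ 194.500 mcg/mL.
Before the 6th dose, 5 doses have been given. Superposition: Cmin = C₀·(f + f² + … + f^5).
≈ 194.500 × (0.2161 + 0.0467 + 0.0101 + 0.0022 + 0.0005) ≈ 194.500 × 0.2756 ≈ 53.604 mcg/mL.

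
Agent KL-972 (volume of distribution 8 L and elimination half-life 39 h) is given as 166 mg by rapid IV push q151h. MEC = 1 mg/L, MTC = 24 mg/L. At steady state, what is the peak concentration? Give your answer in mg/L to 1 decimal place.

k = ln2/t½ = ln2/39 ≈ 0.017773 h⁻¹; fraction remaining f = e^(−kτ) = e^(−0.017773×151) ≈ 0.0683.
At steady state, accumulation factor R = 1/(1 − e^(−kτ)) ≈ 1.0733.
Each bolus raises the concentration by D/Vd = 166/8 ≈ 20.750 mg/L.
Steady-state peak Cmax,ss = C₀·R ≈ 20.750 × 1.0733 ≈ 22.271 mg/L.
Peak 22.3 mg/L vs MTC 24 mg/L: below toxic threshold.

22.3 mg/L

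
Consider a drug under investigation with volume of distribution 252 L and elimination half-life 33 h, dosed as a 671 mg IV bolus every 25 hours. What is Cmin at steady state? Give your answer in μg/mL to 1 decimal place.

τ/t½ = 25/33 ≈ 0.75758, so fraction remaining f = (1/2)^(25/33) ≈ 0.5915.
At steady state, accumulation factor R = 1/(1 − e^(−kτ)) ≈ 2.4480.
Single-dose peak C₀ = D/Vd = 671/252 ≈ 2.663 μg/mL.
Cmax,ss = C₀/(1 − f) ≈ 2.663/0.4085 ≈ 6.519 μg/mL.
Steady-state trough Cmin,ss = Cmax,ss·f ≈ 6.519 × 0.5915 ≈ 3.856 μg/mL.

3.9 μg/mL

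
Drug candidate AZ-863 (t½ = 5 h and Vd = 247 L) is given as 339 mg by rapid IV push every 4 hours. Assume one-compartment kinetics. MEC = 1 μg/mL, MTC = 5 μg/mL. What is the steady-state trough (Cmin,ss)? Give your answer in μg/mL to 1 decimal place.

1.9 μg/mL

Over one 4-h interval, 4/5 ≈ 0.8 half-lives elapse, leaving f ≈ 0.5743 of each dose.
Accumulation ratio R = 1/(1 − f) ≈ 1/0.4257 ≈ 2.3491.
Single-dose peak C₀ = D/Vd = 339/247 ≈ 1.372 μg/mL.
Cmax,ss = C₀/(1 − f) ≈ 1.372/0.4257 ≈ 3.223 μg/mL.
One interval later, Cmin,ss = Cmax,ss·e^(−kτ) ≈ 3.223 × 0.5743 ≈ 1.851 μg/mL.
Trough 1.9 μg/mL vs MEC 1 μg/mL: adequate.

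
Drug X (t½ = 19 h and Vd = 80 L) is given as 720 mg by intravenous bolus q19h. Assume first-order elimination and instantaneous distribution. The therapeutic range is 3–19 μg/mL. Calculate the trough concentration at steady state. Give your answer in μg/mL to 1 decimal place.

9.0 μg/mL

τ = 19 h = 1 half-life, so f = (1/2)^1 = 0.5.
Accumulation ratio R = 1/(1 − f) = 1/0.5 = 2/1.
Single-dose peak C₀ = D/Vd = 720/80 = 9 μg/mL.
Steady-state peak Cmax,ss = C₀·R = 9 × 2/1 ≈ 18.000 μg/mL.
Steady-state trough Cmin,ss = Cmax,ss·f ≈ 18.000 × 0.5 ≈ 9.000 μg/mL.
Trough 9.0 μg/mL vs MEC 3 μg/mL: adequate.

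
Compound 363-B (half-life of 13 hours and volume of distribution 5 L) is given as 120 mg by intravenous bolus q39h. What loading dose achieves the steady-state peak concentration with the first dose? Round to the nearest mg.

f = (1/2)^(39/13) ≈ 0.125000; accumulation ratio R = 1/(1−f) ≈ 1.14286.
Loading dose to hit Cmax,ss on first dose: D_load = D_maint·R ≈ 120 × 1.14286 ≈ 137.14 mg.

137 mg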